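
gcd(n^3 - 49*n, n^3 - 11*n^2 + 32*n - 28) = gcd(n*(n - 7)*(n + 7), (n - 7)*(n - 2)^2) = n - 7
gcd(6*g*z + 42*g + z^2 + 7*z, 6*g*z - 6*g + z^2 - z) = 6*g + z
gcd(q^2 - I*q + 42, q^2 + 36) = q + 6*I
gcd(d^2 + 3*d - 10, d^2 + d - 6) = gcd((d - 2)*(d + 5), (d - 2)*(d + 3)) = d - 2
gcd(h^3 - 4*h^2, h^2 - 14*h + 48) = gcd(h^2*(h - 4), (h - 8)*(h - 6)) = 1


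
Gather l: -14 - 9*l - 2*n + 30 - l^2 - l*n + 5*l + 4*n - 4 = -l^2 + l*(-n - 4) + 2*n + 12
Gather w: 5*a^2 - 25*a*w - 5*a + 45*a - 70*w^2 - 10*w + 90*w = 5*a^2 + 40*a - 70*w^2 + w*(80 - 25*a)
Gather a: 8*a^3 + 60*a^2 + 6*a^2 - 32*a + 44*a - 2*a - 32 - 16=8*a^3 + 66*a^2 + 10*a - 48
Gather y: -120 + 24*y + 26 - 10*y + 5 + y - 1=15*y - 90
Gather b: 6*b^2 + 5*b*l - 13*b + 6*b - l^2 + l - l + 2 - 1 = 6*b^2 + b*(5*l - 7) - l^2 + 1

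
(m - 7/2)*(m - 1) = m^2 - 9*m/2 + 7/2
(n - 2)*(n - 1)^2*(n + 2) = n^4 - 2*n^3 - 3*n^2 + 8*n - 4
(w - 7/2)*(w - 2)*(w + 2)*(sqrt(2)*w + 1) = sqrt(2)*w^4 - 7*sqrt(2)*w^3/2 + w^3 - 4*sqrt(2)*w^2 - 7*w^2/2 - 4*w + 14*sqrt(2)*w + 14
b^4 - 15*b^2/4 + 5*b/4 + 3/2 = (b - 3/2)*(b - 1)*(b + 1/2)*(b + 2)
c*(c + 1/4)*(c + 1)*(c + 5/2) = c^4 + 15*c^3/4 + 27*c^2/8 + 5*c/8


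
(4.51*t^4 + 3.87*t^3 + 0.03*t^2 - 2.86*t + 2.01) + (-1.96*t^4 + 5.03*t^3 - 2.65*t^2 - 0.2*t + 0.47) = 2.55*t^4 + 8.9*t^3 - 2.62*t^2 - 3.06*t + 2.48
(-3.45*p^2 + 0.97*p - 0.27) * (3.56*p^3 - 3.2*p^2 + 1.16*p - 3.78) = -12.282*p^5 + 14.4932*p^4 - 8.0672*p^3 + 15.0302*p^2 - 3.9798*p + 1.0206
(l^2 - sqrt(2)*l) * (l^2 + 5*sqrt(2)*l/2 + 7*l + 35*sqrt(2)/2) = l^4 + 3*sqrt(2)*l^3/2 + 7*l^3 - 5*l^2 + 21*sqrt(2)*l^2/2 - 35*l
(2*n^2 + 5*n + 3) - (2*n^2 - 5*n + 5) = 10*n - 2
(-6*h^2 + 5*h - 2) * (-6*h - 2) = 36*h^3 - 18*h^2 + 2*h + 4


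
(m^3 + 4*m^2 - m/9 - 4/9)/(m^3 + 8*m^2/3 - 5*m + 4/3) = (m + 1/3)/(m - 1)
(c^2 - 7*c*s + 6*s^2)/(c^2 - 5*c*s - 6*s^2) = (c - s)/(c + s)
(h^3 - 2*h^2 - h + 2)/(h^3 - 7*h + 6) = (h + 1)/(h + 3)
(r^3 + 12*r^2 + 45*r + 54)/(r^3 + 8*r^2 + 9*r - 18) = (r + 3)/(r - 1)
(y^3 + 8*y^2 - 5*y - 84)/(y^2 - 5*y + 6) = (y^2 + 11*y + 28)/(y - 2)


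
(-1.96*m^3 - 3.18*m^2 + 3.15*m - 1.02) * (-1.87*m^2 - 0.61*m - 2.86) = 3.6652*m^5 + 7.1422*m^4 + 1.6549*m^3 + 9.0807*m^2 - 8.3868*m + 2.9172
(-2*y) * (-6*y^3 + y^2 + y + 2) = 12*y^4 - 2*y^3 - 2*y^2 - 4*y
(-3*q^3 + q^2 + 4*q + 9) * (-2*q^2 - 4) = 6*q^5 - 2*q^4 + 4*q^3 - 22*q^2 - 16*q - 36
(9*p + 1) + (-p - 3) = 8*p - 2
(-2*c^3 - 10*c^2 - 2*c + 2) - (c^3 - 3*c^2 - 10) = -3*c^3 - 7*c^2 - 2*c + 12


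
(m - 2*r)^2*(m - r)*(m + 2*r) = m^4 - 3*m^3*r - 2*m^2*r^2 + 12*m*r^3 - 8*r^4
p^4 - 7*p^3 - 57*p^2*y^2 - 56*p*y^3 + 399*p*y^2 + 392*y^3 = (p - 7)*(p - 8*y)*(p + y)*(p + 7*y)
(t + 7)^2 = t^2 + 14*t + 49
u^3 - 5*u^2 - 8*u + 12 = (u - 6)*(u - 1)*(u + 2)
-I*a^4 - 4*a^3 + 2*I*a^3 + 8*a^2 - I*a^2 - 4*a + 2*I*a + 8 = (a - 2)*(a - 4*I)*(a - I)*(-I*a + 1)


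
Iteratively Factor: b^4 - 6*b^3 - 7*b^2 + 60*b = (b)*(b^3 - 6*b^2 - 7*b + 60) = b*(b - 5)*(b^2 - b - 12) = b*(b - 5)*(b - 4)*(b + 3)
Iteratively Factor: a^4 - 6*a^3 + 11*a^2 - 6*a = (a)*(a^3 - 6*a^2 + 11*a - 6) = a*(a - 3)*(a^2 - 3*a + 2) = a*(a - 3)*(a - 2)*(a - 1)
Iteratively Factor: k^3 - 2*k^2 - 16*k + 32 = (k - 4)*(k^2 + 2*k - 8) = (k - 4)*(k + 4)*(k - 2)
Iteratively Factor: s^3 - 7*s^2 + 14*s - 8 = (s - 4)*(s^2 - 3*s + 2) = (s - 4)*(s - 1)*(s - 2)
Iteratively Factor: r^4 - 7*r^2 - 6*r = (r)*(r^3 - 7*r - 6) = r*(r + 1)*(r^2 - r - 6) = r*(r + 1)*(r + 2)*(r - 3)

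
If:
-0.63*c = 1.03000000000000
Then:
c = -1.63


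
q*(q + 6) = q^2 + 6*q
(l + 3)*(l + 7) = l^2 + 10*l + 21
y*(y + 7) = y^2 + 7*y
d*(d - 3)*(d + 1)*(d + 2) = d^4 - 7*d^2 - 6*d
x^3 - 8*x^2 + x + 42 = (x - 7)*(x - 3)*(x + 2)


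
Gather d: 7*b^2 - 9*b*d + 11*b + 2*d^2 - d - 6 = 7*b^2 + 11*b + 2*d^2 + d*(-9*b - 1) - 6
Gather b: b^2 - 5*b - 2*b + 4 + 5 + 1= b^2 - 7*b + 10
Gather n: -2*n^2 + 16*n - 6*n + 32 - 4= -2*n^2 + 10*n + 28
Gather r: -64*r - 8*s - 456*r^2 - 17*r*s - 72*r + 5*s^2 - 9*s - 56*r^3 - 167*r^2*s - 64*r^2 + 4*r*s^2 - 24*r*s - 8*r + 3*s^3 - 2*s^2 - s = -56*r^3 + r^2*(-167*s - 520) + r*(4*s^2 - 41*s - 144) + 3*s^3 + 3*s^2 - 18*s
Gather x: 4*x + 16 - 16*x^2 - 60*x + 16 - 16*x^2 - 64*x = -32*x^2 - 120*x + 32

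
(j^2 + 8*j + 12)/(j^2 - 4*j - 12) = (j + 6)/(j - 6)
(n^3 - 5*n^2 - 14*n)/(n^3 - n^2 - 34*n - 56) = n/(n + 4)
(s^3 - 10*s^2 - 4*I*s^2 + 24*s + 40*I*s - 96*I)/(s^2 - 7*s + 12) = (s^2 + s*(-6 - 4*I) + 24*I)/(s - 3)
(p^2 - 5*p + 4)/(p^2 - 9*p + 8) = (p - 4)/(p - 8)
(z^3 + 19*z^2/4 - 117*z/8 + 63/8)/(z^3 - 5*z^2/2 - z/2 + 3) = (z^2 + 25*z/4 - 21/4)/(z^2 - z - 2)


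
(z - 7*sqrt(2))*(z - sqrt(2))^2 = z^3 - 9*sqrt(2)*z^2 + 30*z - 14*sqrt(2)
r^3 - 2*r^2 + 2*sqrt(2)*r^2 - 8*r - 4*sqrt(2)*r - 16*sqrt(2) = (r - 4)*(r + 2)*(r + 2*sqrt(2))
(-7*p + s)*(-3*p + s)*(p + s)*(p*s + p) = 21*p^4*s + 21*p^4 + 11*p^3*s^2 + 11*p^3*s - 9*p^2*s^3 - 9*p^2*s^2 + p*s^4 + p*s^3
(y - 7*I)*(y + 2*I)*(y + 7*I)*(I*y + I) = I*y^4 - 2*y^3 + I*y^3 - 2*y^2 + 49*I*y^2 - 98*y + 49*I*y - 98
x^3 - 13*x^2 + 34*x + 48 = (x - 8)*(x - 6)*(x + 1)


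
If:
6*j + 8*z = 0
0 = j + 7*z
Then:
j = 0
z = 0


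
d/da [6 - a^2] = -2*a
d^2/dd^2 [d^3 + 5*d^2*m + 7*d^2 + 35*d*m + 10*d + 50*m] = 6*d + 10*m + 14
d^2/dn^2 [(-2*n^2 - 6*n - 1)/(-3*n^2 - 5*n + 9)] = 2*(24*n^3 + 189*n^2 + 531*n + 484)/(27*n^6 + 135*n^5 - 18*n^4 - 685*n^3 + 54*n^2 + 1215*n - 729)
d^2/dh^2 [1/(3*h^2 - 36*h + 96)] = 2*(-h^2 + 12*h + 4*(h - 6)^2 - 32)/(3*(h^2 - 12*h + 32)^3)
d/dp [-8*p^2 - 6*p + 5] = -16*p - 6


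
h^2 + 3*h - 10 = (h - 2)*(h + 5)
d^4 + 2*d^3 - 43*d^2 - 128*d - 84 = (d - 7)*(d + 1)*(d + 2)*(d + 6)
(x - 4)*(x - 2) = x^2 - 6*x + 8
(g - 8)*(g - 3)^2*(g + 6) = g^4 - 8*g^3 - 27*g^2 + 270*g - 432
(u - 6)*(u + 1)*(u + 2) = u^3 - 3*u^2 - 16*u - 12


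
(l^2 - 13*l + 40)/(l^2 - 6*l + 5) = (l - 8)/(l - 1)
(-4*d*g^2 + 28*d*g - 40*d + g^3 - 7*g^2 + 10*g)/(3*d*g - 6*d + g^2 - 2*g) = (-4*d*g + 20*d + g^2 - 5*g)/(3*d + g)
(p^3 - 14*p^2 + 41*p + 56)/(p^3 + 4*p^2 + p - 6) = (p^3 - 14*p^2 + 41*p + 56)/(p^3 + 4*p^2 + p - 6)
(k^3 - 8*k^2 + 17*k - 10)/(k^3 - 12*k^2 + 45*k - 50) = (k - 1)/(k - 5)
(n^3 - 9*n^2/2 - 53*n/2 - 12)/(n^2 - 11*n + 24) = (2*n^2 + 7*n + 3)/(2*(n - 3))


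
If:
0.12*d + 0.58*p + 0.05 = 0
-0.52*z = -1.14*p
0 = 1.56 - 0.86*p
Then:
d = -9.18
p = 1.81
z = 3.98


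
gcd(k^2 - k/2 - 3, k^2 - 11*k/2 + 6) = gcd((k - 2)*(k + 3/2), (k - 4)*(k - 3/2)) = 1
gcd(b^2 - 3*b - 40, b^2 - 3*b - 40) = b^2 - 3*b - 40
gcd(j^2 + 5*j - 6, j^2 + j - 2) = j - 1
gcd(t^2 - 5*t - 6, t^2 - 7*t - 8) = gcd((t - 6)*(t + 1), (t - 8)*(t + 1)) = t + 1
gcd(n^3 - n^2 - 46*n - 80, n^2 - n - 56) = n - 8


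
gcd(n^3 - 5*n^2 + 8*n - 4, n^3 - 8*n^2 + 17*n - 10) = n^2 - 3*n + 2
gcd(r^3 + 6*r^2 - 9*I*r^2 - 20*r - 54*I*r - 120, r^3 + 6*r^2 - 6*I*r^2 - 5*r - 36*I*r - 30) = r^2 + r*(6 - 5*I) - 30*I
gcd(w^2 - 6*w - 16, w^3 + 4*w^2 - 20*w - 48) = w + 2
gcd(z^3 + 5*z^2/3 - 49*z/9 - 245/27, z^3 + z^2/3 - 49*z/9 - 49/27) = z^2 - 49/9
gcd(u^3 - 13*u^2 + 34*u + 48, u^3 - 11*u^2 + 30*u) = u - 6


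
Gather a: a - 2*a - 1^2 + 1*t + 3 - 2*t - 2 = -a - t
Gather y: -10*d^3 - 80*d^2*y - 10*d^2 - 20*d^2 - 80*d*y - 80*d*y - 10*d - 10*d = -10*d^3 - 30*d^2 - 20*d + y*(-80*d^2 - 160*d)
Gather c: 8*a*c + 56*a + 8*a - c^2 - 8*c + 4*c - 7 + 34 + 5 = 64*a - c^2 + c*(8*a - 4) + 32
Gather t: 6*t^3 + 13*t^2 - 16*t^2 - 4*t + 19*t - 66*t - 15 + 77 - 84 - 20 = 6*t^3 - 3*t^2 - 51*t - 42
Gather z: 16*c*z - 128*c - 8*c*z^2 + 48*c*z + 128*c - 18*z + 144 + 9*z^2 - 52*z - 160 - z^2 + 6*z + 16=z^2*(8 - 8*c) + z*(64*c - 64)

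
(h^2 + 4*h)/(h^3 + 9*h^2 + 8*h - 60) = h*(h + 4)/(h^3 + 9*h^2 + 8*h - 60)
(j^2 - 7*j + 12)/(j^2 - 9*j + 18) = (j - 4)/(j - 6)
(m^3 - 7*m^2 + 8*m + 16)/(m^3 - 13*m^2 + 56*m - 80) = (m + 1)/(m - 5)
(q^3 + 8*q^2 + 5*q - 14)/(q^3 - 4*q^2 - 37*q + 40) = (q^2 + 9*q + 14)/(q^2 - 3*q - 40)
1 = 1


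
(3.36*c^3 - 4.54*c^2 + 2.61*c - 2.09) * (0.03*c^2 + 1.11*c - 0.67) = 0.1008*c^5 + 3.5934*c^4 - 7.2123*c^3 + 5.8762*c^2 - 4.0686*c + 1.4003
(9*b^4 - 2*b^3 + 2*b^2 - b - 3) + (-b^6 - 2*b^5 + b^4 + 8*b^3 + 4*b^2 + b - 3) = -b^6 - 2*b^5 + 10*b^4 + 6*b^3 + 6*b^2 - 6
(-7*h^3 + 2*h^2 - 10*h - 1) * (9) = -63*h^3 + 18*h^2 - 90*h - 9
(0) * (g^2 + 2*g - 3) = 0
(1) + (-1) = 0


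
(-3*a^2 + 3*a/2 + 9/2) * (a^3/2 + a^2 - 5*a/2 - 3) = -3*a^5/2 - 9*a^4/4 + 45*a^3/4 + 39*a^2/4 - 63*a/4 - 27/2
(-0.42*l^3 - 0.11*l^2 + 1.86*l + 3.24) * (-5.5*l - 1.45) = 2.31*l^4 + 1.214*l^3 - 10.0705*l^2 - 20.517*l - 4.698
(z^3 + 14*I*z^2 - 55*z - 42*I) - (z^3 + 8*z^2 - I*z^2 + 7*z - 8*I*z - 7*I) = -8*z^2 + 15*I*z^2 - 62*z + 8*I*z - 35*I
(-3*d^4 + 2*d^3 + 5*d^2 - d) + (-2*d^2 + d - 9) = -3*d^4 + 2*d^3 + 3*d^2 - 9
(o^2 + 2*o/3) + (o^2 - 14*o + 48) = 2*o^2 - 40*o/3 + 48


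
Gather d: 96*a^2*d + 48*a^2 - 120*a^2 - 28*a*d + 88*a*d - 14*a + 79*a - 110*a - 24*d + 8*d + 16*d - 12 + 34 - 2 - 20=-72*a^2 - 45*a + d*(96*a^2 + 60*a)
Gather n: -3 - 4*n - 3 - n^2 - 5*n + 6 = -n^2 - 9*n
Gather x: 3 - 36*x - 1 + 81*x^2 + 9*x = 81*x^2 - 27*x + 2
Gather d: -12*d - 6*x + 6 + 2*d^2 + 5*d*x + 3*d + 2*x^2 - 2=2*d^2 + d*(5*x - 9) + 2*x^2 - 6*x + 4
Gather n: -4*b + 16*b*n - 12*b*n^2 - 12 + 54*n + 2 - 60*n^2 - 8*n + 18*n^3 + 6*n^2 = -4*b + 18*n^3 + n^2*(-12*b - 54) + n*(16*b + 46) - 10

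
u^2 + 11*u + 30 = (u + 5)*(u + 6)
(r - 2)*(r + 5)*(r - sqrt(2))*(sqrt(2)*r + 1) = sqrt(2)*r^4 - r^3 + 3*sqrt(2)*r^3 - 11*sqrt(2)*r^2 - 3*r^2 - 3*sqrt(2)*r + 10*r + 10*sqrt(2)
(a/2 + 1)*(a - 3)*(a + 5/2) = a^3/2 + 3*a^2/4 - 17*a/4 - 15/2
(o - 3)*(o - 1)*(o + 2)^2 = o^4 - 9*o^2 - 4*o + 12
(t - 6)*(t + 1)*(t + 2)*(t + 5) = t^4 + 2*t^3 - 31*t^2 - 92*t - 60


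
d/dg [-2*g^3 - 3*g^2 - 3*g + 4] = -6*g^2 - 6*g - 3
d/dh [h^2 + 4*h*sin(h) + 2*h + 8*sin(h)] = 4*h*cos(h) + 2*h + 4*sin(h) + 8*cos(h) + 2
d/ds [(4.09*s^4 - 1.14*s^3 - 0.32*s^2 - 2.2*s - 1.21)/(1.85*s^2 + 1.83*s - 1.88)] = (15.133*s^5 + 20.3451*s^4 - 34.9292*s^3 + 9.914*s^2 + 5.6802*s + 6.3503)/(3.4225*s^4 + 6.771*s^3 - 3.6071*s^2 - 6.8808*s + 3.5344)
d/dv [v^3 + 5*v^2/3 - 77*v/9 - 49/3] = 3*v^2 + 10*v/3 - 77/9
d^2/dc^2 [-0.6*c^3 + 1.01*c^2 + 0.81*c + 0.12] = 2.02 - 3.6*c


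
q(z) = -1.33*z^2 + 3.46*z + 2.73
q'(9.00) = -20.48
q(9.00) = -73.86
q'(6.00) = -12.50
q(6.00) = -24.39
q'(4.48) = -8.46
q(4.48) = -8.46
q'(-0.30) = 4.26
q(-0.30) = 1.57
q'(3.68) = -6.33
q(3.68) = -2.55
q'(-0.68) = 5.27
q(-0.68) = -0.24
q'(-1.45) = 7.32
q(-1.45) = -5.08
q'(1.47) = -0.45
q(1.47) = 4.94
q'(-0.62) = 5.11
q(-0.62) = 0.07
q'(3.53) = -5.93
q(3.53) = -1.63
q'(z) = 3.46 - 2.66*z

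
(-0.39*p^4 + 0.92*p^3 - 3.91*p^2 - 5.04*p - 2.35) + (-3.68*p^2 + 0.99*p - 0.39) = -0.39*p^4 + 0.92*p^3 - 7.59*p^2 - 4.05*p - 2.74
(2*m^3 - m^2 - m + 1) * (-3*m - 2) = -6*m^4 - m^3 + 5*m^2 - m - 2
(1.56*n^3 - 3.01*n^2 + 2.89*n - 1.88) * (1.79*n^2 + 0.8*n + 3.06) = 2.7924*n^5 - 4.1399*n^4 + 7.5387*n^3 - 10.2638*n^2 + 7.3394*n - 5.7528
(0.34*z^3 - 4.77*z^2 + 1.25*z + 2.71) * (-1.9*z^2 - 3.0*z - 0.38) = -0.646*z^5 + 8.043*z^4 + 11.8058*z^3 - 7.0864*z^2 - 8.605*z - 1.0298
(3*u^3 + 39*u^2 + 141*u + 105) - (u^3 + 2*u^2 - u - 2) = 2*u^3 + 37*u^2 + 142*u + 107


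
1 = 1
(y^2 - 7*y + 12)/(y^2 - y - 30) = (-y^2 + 7*y - 12)/(-y^2 + y + 30)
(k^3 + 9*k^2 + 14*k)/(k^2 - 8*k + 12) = k*(k^2 + 9*k + 14)/(k^2 - 8*k + 12)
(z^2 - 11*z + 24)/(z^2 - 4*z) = (z^2 - 11*z + 24)/(z*(z - 4))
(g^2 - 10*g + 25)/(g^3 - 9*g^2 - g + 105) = (g - 5)/(g^2 - 4*g - 21)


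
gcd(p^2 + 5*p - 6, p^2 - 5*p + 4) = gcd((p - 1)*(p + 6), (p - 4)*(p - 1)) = p - 1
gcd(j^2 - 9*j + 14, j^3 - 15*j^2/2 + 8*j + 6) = j - 2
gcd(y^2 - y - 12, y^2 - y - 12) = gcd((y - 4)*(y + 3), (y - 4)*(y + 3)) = y^2 - y - 12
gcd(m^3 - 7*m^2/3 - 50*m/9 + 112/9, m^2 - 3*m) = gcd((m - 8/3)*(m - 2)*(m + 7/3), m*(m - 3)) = 1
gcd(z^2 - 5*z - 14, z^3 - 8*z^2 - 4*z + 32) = z + 2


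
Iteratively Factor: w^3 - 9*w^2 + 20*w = (w)*(w^2 - 9*w + 20) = w*(w - 5)*(w - 4)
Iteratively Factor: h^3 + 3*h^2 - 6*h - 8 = (h + 1)*(h^2 + 2*h - 8) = (h - 2)*(h + 1)*(h + 4)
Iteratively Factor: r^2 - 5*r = (r)*(r - 5)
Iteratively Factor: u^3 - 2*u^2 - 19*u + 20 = (u - 1)*(u^2 - u - 20) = (u - 1)*(u + 4)*(u - 5)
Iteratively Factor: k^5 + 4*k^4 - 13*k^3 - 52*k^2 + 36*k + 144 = (k + 3)*(k^4 + k^3 - 16*k^2 - 4*k + 48) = (k - 2)*(k + 3)*(k^3 + 3*k^2 - 10*k - 24) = (k - 3)*(k - 2)*(k + 3)*(k^2 + 6*k + 8) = (k - 3)*(k - 2)*(k + 3)*(k + 4)*(k + 2)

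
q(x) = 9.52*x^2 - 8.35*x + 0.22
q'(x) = 19.04*x - 8.35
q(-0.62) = 9.06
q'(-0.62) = -20.15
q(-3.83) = 171.85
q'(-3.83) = -81.27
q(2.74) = 48.81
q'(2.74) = 43.82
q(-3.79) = 168.61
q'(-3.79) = -80.51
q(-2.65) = 89.20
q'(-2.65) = -58.81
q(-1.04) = 19.20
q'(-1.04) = -28.15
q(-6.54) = 462.01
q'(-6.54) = -132.87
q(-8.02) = 679.52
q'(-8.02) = -161.05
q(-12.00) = 1471.30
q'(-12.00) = -236.83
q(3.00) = 60.85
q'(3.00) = 48.77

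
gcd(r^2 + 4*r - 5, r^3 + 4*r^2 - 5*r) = r^2 + 4*r - 5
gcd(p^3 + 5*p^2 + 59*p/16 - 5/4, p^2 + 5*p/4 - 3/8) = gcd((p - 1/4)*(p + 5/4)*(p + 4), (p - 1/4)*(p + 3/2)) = p - 1/4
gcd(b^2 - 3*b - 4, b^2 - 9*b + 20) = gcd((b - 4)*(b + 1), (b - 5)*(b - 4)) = b - 4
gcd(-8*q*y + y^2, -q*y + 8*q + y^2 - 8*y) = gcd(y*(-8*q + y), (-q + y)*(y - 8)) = 1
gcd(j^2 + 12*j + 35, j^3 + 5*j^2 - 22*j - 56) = j + 7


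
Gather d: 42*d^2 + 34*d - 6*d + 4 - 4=42*d^2 + 28*d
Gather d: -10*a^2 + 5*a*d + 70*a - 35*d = -10*a^2 + 70*a + d*(5*a - 35)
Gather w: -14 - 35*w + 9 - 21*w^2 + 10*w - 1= -21*w^2 - 25*w - 6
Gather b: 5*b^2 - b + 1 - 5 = 5*b^2 - b - 4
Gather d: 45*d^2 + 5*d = 45*d^2 + 5*d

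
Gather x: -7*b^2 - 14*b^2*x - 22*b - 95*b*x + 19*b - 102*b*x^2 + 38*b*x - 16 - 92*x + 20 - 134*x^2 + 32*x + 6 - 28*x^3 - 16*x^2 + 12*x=-7*b^2 - 3*b - 28*x^3 + x^2*(-102*b - 150) + x*(-14*b^2 - 57*b - 48) + 10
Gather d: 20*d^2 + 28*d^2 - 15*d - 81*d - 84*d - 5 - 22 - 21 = 48*d^2 - 180*d - 48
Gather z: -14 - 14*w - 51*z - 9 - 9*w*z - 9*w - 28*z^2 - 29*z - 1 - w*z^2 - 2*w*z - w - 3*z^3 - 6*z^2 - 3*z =-24*w - 3*z^3 + z^2*(-w - 34) + z*(-11*w - 83) - 24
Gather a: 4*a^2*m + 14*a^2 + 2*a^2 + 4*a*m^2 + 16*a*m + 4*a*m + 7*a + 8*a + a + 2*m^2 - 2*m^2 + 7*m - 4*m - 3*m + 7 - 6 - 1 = a^2*(4*m + 16) + a*(4*m^2 + 20*m + 16)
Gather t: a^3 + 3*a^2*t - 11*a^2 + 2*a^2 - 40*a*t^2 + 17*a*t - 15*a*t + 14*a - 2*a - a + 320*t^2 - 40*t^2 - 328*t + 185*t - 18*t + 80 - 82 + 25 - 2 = a^3 - 9*a^2 + 11*a + t^2*(280 - 40*a) + t*(3*a^2 + 2*a - 161) + 21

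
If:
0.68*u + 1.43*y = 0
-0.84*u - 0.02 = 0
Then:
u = -0.02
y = 0.01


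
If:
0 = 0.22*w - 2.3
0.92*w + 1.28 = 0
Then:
No Solution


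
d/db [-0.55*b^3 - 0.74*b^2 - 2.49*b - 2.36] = -1.65*b^2 - 1.48*b - 2.49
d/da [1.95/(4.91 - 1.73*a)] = 3.3735/(1.73*a - 4.91)^2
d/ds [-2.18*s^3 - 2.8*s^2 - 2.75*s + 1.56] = -6.54*s^2 - 5.6*s - 2.75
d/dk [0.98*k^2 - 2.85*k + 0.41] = 1.96*k - 2.85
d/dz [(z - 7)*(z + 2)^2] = 3*(z - 4)*(z + 2)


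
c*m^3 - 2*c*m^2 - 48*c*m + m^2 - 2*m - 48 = (m - 8)*(m + 6)*(c*m + 1)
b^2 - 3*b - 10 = (b - 5)*(b + 2)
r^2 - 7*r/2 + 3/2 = (r - 3)*(r - 1/2)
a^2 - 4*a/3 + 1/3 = (a - 1)*(a - 1/3)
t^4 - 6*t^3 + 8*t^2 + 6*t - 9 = (t - 3)^2*(t - 1)*(t + 1)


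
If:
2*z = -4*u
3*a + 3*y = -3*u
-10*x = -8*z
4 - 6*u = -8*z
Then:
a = -y - 2/11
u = 2/11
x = -16/55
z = -4/11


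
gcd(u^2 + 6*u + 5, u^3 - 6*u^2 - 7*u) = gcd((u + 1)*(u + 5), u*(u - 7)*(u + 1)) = u + 1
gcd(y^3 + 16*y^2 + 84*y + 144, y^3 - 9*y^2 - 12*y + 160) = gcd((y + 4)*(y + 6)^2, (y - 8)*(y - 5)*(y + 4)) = y + 4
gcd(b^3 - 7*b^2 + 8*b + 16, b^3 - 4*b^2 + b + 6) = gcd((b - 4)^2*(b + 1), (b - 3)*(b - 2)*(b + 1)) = b + 1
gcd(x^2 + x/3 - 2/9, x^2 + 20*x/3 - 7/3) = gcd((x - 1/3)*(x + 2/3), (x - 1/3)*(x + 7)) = x - 1/3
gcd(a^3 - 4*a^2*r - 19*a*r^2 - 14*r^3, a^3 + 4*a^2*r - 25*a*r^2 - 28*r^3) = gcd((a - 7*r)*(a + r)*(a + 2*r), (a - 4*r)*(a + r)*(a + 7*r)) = a + r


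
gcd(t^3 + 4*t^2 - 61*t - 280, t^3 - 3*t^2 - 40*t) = t^2 - 3*t - 40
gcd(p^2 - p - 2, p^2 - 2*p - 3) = p + 1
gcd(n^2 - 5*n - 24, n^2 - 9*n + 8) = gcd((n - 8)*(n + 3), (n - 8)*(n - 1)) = n - 8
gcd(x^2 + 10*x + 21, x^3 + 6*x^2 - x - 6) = 1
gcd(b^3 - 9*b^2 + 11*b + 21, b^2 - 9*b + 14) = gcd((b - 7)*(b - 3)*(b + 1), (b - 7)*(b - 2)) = b - 7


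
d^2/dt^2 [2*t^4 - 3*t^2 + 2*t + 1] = 24*t^2 - 6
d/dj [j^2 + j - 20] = 2*j + 1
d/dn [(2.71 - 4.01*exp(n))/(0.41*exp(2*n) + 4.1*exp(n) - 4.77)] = (1.6441*exp(2*n) - 2.2222*exp(n) + 8.0167)*exp(n)/(0.1681*exp(4*n) + 3.362*exp(3*n) + 12.8986*exp(2*n) - 39.114*exp(n) + 22.7529)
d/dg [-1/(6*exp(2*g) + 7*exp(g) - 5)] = (12*exp(g) + 7)*exp(g)/(6*exp(2*g) + 7*exp(g) - 5)^2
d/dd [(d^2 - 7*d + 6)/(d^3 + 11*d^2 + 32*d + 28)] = (-d^3 + 16*d^2 + 59*d - 194)/(d^5 + 20*d^4 + 145*d^3 + 470*d^2 + 700*d + 392)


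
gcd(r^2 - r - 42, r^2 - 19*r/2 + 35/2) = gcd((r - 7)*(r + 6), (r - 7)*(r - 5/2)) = r - 7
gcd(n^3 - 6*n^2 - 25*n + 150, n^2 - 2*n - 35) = n + 5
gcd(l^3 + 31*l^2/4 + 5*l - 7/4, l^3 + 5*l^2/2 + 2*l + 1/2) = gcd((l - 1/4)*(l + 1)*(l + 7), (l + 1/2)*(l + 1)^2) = l + 1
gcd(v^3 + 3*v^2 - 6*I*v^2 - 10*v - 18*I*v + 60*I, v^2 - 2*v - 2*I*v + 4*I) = v - 2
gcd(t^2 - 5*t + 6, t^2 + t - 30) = 1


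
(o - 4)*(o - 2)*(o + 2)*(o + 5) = o^4 + o^3 - 24*o^2 - 4*o + 80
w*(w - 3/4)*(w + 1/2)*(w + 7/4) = w^4 + 3*w^3/2 - 13*w^2/16 - 21*w/32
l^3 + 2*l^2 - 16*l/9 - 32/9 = (l - 4/3)*(l + 4/3)*(l + 2)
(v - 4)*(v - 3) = v^2 - 7*v + 12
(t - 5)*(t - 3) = t^2 - 8*t + 15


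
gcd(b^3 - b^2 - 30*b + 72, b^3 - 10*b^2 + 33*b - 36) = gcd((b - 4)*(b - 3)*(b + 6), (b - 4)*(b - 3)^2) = b^2 - 7*b + 12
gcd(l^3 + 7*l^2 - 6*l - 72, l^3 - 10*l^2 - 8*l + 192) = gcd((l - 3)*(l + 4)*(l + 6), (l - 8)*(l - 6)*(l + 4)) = l + 4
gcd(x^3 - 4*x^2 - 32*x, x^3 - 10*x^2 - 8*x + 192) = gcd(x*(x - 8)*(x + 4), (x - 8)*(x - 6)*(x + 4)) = x^2 - 4*x - 32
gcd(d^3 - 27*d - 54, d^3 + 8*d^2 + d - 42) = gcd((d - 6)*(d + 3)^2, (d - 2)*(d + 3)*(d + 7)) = d + 3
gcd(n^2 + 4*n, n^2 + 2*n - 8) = n + 4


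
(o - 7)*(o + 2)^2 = o^3 - 3*o^2 - 24*o - 28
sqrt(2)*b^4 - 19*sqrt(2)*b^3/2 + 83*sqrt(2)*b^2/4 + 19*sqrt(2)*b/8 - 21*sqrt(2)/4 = (b - 6)*(b - 7/2)*(b - 1/2)*(sqrt(2)*b + sqrt(2)/2)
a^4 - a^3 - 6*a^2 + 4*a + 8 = (a - 2)^2*(a + 1)*(a + 2)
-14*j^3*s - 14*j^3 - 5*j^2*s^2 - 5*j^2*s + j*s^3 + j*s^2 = (-7*j + s)*(2*j + s)*(j*s + j)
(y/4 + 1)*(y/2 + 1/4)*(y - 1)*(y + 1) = y^4/8 + 9*y^3/16 + y^2/8 - 9*y/16 - 1/4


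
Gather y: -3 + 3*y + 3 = 3*y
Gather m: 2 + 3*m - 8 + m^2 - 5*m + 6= m^2 - 2*m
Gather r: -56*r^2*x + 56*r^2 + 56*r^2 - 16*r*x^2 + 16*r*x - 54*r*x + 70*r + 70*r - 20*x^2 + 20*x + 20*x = r^2*(112 - 56*x) + r*(-16*x^2 - 38*x + 140) - 20*x^2 + 40*x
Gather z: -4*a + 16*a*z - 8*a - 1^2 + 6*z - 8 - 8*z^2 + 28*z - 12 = -12*a - 8*z^2 + z*(16*a + 34) - 21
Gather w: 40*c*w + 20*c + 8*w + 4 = 20*c + w*(40*c + 8) + 4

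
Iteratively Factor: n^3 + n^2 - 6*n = (n)*(n^2 + n - 6) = n*(n + 3)*(n - 2)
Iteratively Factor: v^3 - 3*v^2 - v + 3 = (v - 1)*(v^2 - 2*v - 3) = (v - 1)*(v + 1)*(v - 3)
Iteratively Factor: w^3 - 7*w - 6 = (w - 3)*(w^2 + 3*w + 2) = (w - 3)*(w + 2)*(w + 1)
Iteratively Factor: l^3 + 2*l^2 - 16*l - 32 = (l - 4)*(l^2 + 6*l + 8) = (l - 4)*(l + 2)*(l + 4)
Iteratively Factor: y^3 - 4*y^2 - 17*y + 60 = (y + 4)*(y^2 - 8*y + 15) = (y - 5)*(y + 4)*(y - 3)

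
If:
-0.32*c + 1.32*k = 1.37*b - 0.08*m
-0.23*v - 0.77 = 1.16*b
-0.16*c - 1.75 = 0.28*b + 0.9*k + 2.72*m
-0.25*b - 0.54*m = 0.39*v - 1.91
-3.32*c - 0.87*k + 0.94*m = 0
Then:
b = -1.84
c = 0.50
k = -1.79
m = 0.11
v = 5.92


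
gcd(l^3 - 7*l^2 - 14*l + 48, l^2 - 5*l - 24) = l^2 - 5*l - 24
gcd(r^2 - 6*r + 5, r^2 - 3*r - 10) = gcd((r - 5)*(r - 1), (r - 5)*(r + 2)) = r - 5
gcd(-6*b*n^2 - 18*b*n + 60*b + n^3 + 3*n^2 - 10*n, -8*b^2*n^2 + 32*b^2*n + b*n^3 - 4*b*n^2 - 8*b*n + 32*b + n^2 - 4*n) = 1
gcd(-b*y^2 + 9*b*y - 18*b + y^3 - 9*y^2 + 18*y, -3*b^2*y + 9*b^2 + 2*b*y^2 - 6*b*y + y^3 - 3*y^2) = -b*y + 3*b + y^2 - 3*y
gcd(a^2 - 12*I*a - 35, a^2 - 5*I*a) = a - 5*I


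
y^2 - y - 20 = (y - 5)*(y + 4)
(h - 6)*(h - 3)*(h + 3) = h^3 - 6*h^2 - 9*h + 54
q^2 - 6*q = q*(q - 6)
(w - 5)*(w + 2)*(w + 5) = w^3 + 2*w^2 - 25*w - 50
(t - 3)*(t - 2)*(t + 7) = t^3 + 2*t^2 - 29*t + 42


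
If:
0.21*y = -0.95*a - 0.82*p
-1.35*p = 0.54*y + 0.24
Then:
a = 0.124210526315789*y + 0.153450292397661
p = -0.4*y - 0.177777777777778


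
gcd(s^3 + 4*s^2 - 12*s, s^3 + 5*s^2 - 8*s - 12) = s^2 + 4*s - 12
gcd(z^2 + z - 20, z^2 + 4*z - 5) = z + 5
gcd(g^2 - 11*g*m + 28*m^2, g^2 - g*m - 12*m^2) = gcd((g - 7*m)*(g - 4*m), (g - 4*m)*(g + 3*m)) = g - 4*m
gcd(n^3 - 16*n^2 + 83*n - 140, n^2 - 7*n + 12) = n - 4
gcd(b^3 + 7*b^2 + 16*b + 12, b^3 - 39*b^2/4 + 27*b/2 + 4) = 1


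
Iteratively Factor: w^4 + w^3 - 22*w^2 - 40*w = (w + 4)*(w^3 - 3*w^2 - 10*w) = (w + 2)*(w + 4)*(w^2 - 5*w) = (w - 5)*(w + 2)*(w + 4)*(w)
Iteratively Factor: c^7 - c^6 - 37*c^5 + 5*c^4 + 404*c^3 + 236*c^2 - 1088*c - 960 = (c + 1)*(c^6 - 2*c^5 - 35*c^4 + 40*c^3 + 364*c^2 - 128*c - 960) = (c + 1)*(c + 4)*(c^5 - 6*c^4 - 11*c^3 + 84*c^2 + 28*c - 240) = (c + 1)*(c + 2)*(c + 4)*(c^4 - 8*c^3 + 5*c^2 + 74*c - 120) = (c - 5)*(c + 1)*(c + 2)*(c + 4)*(c^3 - 3*c^2 - 10*c + 24) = (c - 5)*(c + 1)*(c + 2)*(c + 3)*(c + 4)*(c^2 - 6*c + 8) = (c - 5)*(c - 4)*(c + 1)*(c + 2)*(c + 3)*(c + 4)*(c - 2)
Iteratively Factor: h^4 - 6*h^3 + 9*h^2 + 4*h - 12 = (h - 2)*(h^3 - 4*h^2 + h + 6) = (h - 3)*(h - 2)*(h^2 - h - 2) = (h - 3)*(h - 2)^2*(h + 1)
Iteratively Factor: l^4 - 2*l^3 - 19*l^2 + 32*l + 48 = (l - 3)*(l^3 + l^2 - 16*l - 16) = (l - 3)*(l + 1)*(l^2 - 16) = (l - 4)*(l - 3)*(l + 1)*(l + 4)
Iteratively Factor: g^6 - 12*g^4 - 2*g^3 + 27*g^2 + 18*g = (g)*(g^5 - 12*g^3 - 2*g^2 + 27*g + 18) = g*(g - 2)*(g^4 + 2*g^3 - 8*g^2 - 18*g - 9) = g*(g - 2)*(g + 3)*(g^3 - g^2 - 5*g - 3) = g*(g - 3)*(g - 2)*(g + 3)*(g^2 + 2*g + 1) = g*(g - 3)*(g - 2)*(g + 1)*(g + 3)*(g + 1)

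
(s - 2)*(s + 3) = s^2 + s - 6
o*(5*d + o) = 5*d*o + o^2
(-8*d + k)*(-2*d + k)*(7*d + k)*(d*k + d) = 112*d^4*k + 112*d^4 - 54*d^3*k^2 - 54*d^3*k - 3*d^2*k^3 - 3*d^2*k^2 + d*k^4 + d*k^3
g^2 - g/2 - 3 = (g - 2)*(g + 3/2)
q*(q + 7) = q^2 + 7*q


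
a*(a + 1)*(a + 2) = a^3 + 3*a^2 + 2*a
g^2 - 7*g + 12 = (g - 4)*(g - 3)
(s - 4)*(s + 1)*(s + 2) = s^3 - s^2 - 10*s - 8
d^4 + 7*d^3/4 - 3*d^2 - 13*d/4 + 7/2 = (d - 1)^2*(d + 7/4)*(d + 2)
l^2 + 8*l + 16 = (l + 4)^2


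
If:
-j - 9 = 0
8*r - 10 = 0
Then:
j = -9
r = 5/4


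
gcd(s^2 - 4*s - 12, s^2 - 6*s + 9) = 1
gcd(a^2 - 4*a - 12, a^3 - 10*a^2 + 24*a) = a - 6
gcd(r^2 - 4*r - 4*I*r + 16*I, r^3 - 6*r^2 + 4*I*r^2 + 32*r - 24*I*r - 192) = r - 4*I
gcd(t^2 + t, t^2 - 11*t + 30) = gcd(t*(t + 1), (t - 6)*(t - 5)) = 1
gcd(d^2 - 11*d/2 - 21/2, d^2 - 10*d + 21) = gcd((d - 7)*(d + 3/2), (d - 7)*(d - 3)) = d - 7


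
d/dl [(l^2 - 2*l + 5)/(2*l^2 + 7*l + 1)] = (11*l^2 - 18*l - 37)/(4*l^4 + 28*l^3 + 53*l^2 + 14*l + 1)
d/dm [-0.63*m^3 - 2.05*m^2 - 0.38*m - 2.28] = -1.89*m^2 - 4.1*m - 0.38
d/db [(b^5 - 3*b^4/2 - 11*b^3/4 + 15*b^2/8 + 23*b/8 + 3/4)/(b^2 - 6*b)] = (24*b^6 - 216*b^5 + 194*b^4 + 264*b^3 - 113*b^2 - 12*b + 36)/(8*b^2*(b^2 - 12*b + 36))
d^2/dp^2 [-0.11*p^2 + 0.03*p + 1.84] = -0.220000000000000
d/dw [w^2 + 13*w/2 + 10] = 2*w + 13/2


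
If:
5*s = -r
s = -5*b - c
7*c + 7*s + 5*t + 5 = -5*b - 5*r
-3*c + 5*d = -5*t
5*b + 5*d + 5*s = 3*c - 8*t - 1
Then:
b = 4*t + 2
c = -77*t/5 - 39/5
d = -256*t/25 - 117/25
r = 23*t + 11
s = -23*t/5 - 11/5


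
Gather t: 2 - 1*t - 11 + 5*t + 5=4*t - 4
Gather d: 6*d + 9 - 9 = 6*d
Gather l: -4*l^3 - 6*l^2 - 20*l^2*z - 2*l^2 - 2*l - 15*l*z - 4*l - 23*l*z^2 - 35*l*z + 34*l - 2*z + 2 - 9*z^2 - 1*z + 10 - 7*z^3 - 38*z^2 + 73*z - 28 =-4*l^3 + l^2*(-20*z - 8) + l*(-23*z^2 - 50*z + 28) - 7*z^3 - 47*z^2 + 70*z - 16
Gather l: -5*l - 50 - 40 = -5*l - 90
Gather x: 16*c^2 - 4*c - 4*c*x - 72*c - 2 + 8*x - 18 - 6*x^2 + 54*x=16*c^2 - 76*c - 6*x^2 + x*(62 - 4*c) - 20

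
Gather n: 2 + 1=3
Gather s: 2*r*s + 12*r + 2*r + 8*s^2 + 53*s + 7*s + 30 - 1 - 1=14*r + 8*s^2 + s*(2*r + 60) + 28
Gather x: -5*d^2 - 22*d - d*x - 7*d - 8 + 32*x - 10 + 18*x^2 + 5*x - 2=-5*d^2 - 29*d + 18*x^2 + x*(37 - d) - 20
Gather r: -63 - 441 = -504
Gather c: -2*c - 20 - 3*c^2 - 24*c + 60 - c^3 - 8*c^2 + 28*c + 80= -c^3 - 11*c^2 + 2*c + 120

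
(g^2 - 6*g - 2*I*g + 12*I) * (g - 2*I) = g^3 - 6*g^2 - 4*I*g^2 - 4*g + 24*I*g + 24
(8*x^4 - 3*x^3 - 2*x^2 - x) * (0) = 0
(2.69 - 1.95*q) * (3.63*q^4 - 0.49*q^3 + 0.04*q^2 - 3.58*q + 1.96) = -7.0785*q^5 + 10.7202*q^4 - 1.3961*q^3 + 7.0886*q^2 - 13.4522*q + 5.2724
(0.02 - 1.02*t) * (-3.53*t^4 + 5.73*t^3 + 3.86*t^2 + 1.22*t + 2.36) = 3.6006*t^5 - 5.9152*t^4 - 3.8226*t^3 - 1.1672*t^2 - 2.3828*t + 0.0472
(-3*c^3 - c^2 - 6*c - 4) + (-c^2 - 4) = -3*c^3 - 2*c^2 - 6*c - 8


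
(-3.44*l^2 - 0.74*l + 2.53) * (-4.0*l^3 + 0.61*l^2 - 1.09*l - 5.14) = 13.76*l^5 + 0.8616*l^4 - 6.8218*l^3 + 20.0315*l^2 + 1.0459*l - 13.0042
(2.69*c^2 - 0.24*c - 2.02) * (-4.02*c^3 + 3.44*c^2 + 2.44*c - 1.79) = -10.8138*c^5 + 10.2184*c^4 + 13.8584*c^3 - 12.3495*c^2 - 4.4992*c + 3.6158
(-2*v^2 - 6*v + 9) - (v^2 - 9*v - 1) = -3*v^2 + 3*v + 10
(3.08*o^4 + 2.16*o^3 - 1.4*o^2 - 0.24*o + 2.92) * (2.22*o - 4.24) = 6.8376*o^5 - 8.264*o^4 - 12.2664*o^3 + 5.4032*o^2 + 7.5*o - 12.3808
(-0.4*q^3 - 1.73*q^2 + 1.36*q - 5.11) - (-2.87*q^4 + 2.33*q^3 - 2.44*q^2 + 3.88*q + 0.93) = 2.87*q^4 - 2.73*q^3 + 0.71*q^2 - 2.52*q - 6.04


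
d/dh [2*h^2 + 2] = 4*h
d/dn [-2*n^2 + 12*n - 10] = 12 - 4*n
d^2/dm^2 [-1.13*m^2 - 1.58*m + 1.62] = -2.26000000000000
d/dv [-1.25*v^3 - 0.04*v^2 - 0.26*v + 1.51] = -3.75*v^2 - 0.08*v - 0.26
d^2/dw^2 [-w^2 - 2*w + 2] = -2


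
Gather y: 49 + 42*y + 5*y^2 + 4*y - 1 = 5*y^2 + 46*y + 48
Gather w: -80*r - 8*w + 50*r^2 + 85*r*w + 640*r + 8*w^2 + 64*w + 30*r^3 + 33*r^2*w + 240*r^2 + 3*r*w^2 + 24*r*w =30*r^3 + 290*r^2 + 560*r + w^2*(3*r + 8) + w*(33*r^2 + 109*r + 56)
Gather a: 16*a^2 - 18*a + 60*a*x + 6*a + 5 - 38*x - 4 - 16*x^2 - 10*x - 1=16*a^2 + a*(60*x - 12) - 16*x^2 - 48*x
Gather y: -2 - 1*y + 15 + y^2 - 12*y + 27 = y^2 - 13*y + 40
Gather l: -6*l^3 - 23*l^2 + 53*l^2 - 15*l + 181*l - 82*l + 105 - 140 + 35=-6*l^3 + 30*l^2 + 84*l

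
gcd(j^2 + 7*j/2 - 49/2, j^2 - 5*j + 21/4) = j - 7/2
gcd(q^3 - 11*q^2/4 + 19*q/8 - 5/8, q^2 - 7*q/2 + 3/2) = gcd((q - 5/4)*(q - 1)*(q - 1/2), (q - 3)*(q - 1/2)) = q - 1/2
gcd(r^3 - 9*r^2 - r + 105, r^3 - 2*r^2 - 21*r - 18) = r + 3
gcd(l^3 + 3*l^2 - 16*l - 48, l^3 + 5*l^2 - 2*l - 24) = l^2 + 7*l + 12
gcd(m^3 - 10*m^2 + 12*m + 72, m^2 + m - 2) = m + 2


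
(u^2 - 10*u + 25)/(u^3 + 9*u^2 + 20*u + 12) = (u^2 - 10*u + 25)/(u^3 + 9*u^2 + 20*u + 12)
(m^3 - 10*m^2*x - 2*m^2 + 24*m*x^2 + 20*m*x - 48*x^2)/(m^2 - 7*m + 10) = (m^2 - 10*m*x + 24*x^2)/(m - 5)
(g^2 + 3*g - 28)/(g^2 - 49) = (g - 4)/(g - 7)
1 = 1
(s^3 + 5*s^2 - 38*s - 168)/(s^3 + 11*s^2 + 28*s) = (s - 6)/s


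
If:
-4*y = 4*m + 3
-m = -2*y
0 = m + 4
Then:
No Solution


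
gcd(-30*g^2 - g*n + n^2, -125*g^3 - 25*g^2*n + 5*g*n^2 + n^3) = 5*g + n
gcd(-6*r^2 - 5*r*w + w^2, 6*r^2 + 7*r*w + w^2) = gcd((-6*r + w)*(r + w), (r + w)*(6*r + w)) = r + w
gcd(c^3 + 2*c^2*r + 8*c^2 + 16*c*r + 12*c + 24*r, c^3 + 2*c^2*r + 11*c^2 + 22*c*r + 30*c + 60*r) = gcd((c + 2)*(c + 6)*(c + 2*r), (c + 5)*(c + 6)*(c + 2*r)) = c^2 + 2*c*r + 6*c + 12*r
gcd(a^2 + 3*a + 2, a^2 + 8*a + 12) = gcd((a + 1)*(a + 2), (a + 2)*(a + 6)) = a + 2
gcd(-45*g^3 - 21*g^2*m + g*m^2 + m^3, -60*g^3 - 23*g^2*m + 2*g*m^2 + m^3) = 15*g^2 + 2*g*m - m^2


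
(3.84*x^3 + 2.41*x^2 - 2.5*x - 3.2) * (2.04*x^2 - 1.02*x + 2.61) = 7.8336*x^5 + 0.9996*x^4 + 2.4642*x^3 + 2.3121*x^2 - 3.261*x - 8.352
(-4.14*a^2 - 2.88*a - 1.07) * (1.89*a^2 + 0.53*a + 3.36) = -7.8246*a^4 - 7.6374*a^3 - 17.4591*a^2 - 10.2439*a - 3.5952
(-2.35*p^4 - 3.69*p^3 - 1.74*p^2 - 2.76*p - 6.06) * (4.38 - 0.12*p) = 0.282*p^5 - 9.8502*p^4 - 15.9534*p^3 - 7.29*p^2 - 11.3616*p - 26.5428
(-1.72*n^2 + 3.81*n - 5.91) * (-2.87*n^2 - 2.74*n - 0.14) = 4.9364*n^4 - 6.2219*n^3 + 6.7631*n^2 + 15.66*n + 0.8274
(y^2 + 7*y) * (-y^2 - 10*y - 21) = -y^4 - 17*y^3 - 91*y^2 - 147*y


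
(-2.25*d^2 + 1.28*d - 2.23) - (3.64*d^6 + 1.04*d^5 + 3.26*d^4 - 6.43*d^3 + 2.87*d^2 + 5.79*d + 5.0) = -3.64*d^6 - 1.04*d^5 - 3.26*d^4 + 6.43*d^3 - 5.12*d^2 - 4.51*d - 7.23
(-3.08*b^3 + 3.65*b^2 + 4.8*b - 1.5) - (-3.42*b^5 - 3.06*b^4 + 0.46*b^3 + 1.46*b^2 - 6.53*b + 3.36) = 3.42*b^5 + 3.06*b^4 - 3.54*b^3 + 2.19*b^2 + 11.33*b - 4.86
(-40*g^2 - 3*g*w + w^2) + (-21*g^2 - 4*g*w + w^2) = -61*g^2 - 7*g*w + 2*w^2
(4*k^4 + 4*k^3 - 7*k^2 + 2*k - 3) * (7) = 28*k^4 + 28*k^3 - 49*k^2 + 14*k - 21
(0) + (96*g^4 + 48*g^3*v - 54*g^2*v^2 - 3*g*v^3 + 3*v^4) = 96*g^4 + 48*g^3*v - 54*g^2*v^2 - 3*g*v^3 + 3*v^4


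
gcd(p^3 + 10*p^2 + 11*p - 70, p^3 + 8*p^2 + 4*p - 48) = p - 2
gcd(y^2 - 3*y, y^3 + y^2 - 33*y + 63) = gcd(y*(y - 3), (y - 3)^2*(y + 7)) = y - 3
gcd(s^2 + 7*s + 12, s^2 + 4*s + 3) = s + 3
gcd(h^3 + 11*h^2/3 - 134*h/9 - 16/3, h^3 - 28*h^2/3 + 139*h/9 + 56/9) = h^2 - 7*h/3 - 8/9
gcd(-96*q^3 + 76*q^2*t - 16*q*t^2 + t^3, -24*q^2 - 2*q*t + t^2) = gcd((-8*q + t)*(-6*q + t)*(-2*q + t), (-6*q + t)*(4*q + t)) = 6*q - t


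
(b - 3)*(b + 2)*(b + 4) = b^3 + 3*b^2 - 10*b - 24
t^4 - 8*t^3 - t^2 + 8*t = t*(t - 8)*(t - 1)*(t + 1)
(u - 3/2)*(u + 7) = u^2 + 11*u/2 - 21/2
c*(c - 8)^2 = c^3 - 16*c^2 + 64*c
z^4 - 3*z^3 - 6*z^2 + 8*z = z*(z - 4)*(z - 1)*(z + 2)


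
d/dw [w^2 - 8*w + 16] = 2*w - 8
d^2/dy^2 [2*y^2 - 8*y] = 4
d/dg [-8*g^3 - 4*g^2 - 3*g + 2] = -24*g^2 - 8*g - 3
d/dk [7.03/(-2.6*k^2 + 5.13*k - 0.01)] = (36.556*k - 36.0639)/(2.6*k^2 - 5.13*k + 0.01)^2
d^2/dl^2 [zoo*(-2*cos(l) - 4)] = zoo*cos(l)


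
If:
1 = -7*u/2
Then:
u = -2/7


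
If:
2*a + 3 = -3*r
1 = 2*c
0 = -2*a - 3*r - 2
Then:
No Solution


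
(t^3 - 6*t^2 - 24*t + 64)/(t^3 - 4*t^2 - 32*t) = (t - 2)/t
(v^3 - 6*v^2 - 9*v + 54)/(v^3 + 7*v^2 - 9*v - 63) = (v - 6)/(v + 7)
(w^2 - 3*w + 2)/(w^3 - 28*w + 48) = (w - 1)/(w^2 + 2*w - 24)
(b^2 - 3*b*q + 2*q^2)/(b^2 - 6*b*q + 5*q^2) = (-b + 2*q)/(-b + 5*q)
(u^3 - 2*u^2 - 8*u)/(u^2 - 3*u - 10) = u*(u - 4)/(u - 5)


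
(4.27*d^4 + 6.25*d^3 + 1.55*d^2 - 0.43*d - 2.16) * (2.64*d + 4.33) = 11.2728*d^5 + 34.9891*d^4 + 31.1545*d^3 + 5.5763*d^2 - 7.5643*d - 9.3528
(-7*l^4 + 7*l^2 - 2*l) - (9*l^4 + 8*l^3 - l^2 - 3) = -16*l^4 - 8*l^3 + 8*l^2 - 2*l + 3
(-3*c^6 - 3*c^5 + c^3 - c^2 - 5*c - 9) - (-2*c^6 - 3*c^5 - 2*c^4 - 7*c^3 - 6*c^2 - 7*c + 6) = -c^6 + 2*c^4 + 8*c^3 + 5*c^2 + 2*c - 15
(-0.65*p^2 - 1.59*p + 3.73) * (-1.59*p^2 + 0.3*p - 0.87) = 1.0335*p^4 + 2.3331*p^3 - 5.8422*p^2 + 2.5023*p - 3.2451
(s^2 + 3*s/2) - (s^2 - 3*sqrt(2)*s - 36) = 3*s/2 + 3*sqrt(2)*s + 36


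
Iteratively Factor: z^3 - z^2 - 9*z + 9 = (z - 1)*(z^2 - 9) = (z - 1)*(z + 3)*(z - 3)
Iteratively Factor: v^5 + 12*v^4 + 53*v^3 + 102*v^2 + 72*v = (v + 3)*(v^4 + 9*v^3 + 26*v^2 + 24*v) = (v + 2)*(v + 3)*(v^3 + 7*v^2 + 12*v) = (v + 2)*(v + 3)^2*(v^2 + 4*v) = v*(v + 2)*(v + 3)^2*(v + 4)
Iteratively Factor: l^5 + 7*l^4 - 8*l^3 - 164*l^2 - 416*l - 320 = (l + 4)*(l^4 + 3*l^3 - 20*l^2 - 84*l - 80) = (l - 5)*(l + 4)*(l^3 + 8*l^2 + 20*l + 16) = (l - 5)*(l + 4)^2*(l^2 + 4*l + 4) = (l - 5)*(l + 2)*(l + 4)^2*(l + 2)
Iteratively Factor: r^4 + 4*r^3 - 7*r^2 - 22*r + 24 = (r - 1)*(r^3 + 5*r^2 - 2*r - 24) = (r - 1)*(r + 3)*(r^2 + 2*r - 8) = (r - 2)*(r - 1)*(r + 3)*(r + 4)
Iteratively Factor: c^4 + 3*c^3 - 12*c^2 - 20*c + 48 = (c - 2)*(c^3 + 5*c^2 - 2*c - 24) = (c - 2)^2*(c^2 + 7*c + 12) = (c - 2)^2*(c + 3)*(c + 4)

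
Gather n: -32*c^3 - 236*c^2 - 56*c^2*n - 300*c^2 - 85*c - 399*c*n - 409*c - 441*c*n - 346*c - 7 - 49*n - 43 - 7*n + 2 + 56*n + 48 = -32*c^3 - 536*c^2 - 840*c + n*(-56*c^2 - 840*c)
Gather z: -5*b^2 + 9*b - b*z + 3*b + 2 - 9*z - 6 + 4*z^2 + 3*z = -5*b^2 + 12*b + 4*z^2 + z*(-b - 6) - 4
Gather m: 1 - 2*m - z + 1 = -2*m - z + 2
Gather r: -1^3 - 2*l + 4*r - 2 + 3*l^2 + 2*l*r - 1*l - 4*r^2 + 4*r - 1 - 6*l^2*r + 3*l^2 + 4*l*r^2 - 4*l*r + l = 6*l^2 - 2*l + r^2*(4*l - 4) + r*(-6*l^2 - 2*l + 8) - 4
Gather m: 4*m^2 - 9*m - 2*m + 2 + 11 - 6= 4*m^2 - 11*m + 7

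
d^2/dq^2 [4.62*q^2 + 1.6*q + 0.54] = 9.24000000000000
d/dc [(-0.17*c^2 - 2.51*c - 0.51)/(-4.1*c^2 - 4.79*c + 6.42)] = (-9.4767*c^2 - 6.3648*c - 18.5571)/(16.81*c^4 + 39.278*c^3 - 29.6999*c^2 - 61.5036*c + 41.2164)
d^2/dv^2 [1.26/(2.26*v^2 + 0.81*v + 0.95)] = (-12.871152*v^2 - 4.613112*v + 1.26*(4.52*v + 0.81)*(9.04*v + 1.62) - 5.41044)/(2.26*v^2 + 0.81*v + 0.95)^3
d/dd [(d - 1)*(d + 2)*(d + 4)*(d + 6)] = 4*d^3 + 33*d^2 + 64*d + 4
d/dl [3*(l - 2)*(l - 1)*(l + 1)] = 9*l^2 - 12*l - 3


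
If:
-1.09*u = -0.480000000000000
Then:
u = 0.44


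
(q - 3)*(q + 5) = q^2 + 2*q - 15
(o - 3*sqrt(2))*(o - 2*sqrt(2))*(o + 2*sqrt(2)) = o^3 - 3*sqrt(2)*o^2 - 8*o + 24*sqrt(2)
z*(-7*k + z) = -7*k*z + z^2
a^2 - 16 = (a - 4)*(a + 4)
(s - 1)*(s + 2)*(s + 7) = s^3 + 8*s^2 + 5*s - 14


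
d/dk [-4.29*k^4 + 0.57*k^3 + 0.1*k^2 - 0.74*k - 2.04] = -17.16*k^3 + 1.71*k^2 + 0.2*k - 0.74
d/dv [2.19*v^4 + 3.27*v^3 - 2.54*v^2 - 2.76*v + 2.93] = 8.76*v^3 + 9.81*v^2 - 5.08*v - 2.76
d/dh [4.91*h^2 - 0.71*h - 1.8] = 9.82*h - 0.71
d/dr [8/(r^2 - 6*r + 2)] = 16*(3 - r)/(r^2 - 6*r + 2)^2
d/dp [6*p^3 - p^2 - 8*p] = 18*p^2 - 2*p - 8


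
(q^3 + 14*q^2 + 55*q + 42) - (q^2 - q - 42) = q^3 + 13*q^2 + 56*q + 84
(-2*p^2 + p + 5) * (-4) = 8*p^2 - 4*p - 20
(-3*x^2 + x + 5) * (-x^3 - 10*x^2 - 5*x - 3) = 3*x^5 + 29*x^4 - 46*x^2 - 28*x - 15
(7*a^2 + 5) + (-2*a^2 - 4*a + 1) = 5*a^2 - 4*a + 6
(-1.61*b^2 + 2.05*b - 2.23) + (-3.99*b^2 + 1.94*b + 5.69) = -5.6*b^2 + 3.99*b + 3.46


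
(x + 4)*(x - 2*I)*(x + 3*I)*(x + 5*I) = x^4 + 4*x^3 + 6*I*x^3 + x^2 + 24*I*x^2 + 4*x + 30*I*x + 120*I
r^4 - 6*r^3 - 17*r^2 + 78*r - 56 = (r - 7)*(r - 2)*(r - 1)*(r + 4)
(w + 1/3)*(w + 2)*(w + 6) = w^3 + 25*w^2/3 + 44*w/3 + 4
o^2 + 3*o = o*(o + 3)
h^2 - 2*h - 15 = (h - 5)*(h + 3)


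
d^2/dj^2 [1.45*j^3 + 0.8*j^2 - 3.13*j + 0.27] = 8.7*j + 1.6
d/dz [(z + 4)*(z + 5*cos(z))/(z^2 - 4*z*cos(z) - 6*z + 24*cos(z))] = (-9*z^3*sin(z) + 18*z^2*sin(z) - 9*z^2*cos(z) - 10*z^2 + 216*z*sin(z) + 8*z*cos(z) + 200*cos(z)^2 + 216*cos(z))/((z - 6)^2*(z - 4*cos(z))^2)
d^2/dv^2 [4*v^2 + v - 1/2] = 8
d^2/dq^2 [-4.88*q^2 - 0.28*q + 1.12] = -9.76000000000000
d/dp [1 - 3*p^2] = -6*p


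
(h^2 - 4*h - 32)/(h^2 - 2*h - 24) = (h - 8)/(h - 6)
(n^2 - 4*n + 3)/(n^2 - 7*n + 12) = (n - 1)/(n - 4)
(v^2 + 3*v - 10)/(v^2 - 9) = (v^2 + 3*v - 10)/(v^2 - 9)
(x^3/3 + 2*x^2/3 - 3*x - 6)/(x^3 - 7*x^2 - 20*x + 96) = (x^2 + 5*x + 6)/(3*(x^2 - 4*x - 32))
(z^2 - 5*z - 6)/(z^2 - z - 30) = (z + 1)/(z + 5)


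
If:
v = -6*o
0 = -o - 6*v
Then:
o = 0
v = 0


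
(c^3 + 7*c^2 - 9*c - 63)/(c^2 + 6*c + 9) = (c^2 + 4*c - 21)/(c + 3)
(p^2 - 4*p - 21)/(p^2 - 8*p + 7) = (p + 3)/(p - 1)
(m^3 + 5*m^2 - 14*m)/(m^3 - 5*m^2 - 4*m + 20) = m*(m + 7)/(m^2 - 3*m - 10)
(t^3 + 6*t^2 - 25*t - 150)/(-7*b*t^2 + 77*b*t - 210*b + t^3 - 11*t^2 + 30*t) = (t^2 + 11*t + 30)/(-7*b*t + 42*b + t^2 - 6*t)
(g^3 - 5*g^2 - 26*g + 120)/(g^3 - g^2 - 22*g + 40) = (g - 6)/(g - 2)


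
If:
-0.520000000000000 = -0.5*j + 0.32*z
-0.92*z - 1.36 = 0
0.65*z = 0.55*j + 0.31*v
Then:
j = 0.09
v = -3.27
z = -1.48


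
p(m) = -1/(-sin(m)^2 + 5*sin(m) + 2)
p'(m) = -(2*sin(m)*cos(m) - 5*cos(m))/(-sin(m)^2 + 5*sin(m) + 2)^2 = (5 - 2*sin(m))*cos(m)/(5*sin(m) + cos(m)^2 + 1)^2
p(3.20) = -0.59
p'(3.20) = -1.76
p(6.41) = -0.38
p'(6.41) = 0.69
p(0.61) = -0.22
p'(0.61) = 0.15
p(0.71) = -0.21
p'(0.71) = 0.12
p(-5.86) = -0.26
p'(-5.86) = 0.25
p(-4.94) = -0.17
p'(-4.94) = 0.02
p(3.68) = 1.21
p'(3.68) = -7.57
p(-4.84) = -0.17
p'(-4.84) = 0.01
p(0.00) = -0.50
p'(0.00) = 1.25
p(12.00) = 1.03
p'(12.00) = 5.44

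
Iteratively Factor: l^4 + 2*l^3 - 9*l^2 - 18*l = (l - 3)*(l^3 + 5*l^2 + 6*l) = (l - 3)*(l + 2)*(l^2 + 3*l) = (l - 3)*(l + 2)*(l + 3)*(l)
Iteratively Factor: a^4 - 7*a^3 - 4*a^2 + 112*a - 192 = (a + 4)*(a^3 - 11*a^2 + 40*a - 48) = (a - 3)*(a + 4)*(a^2 - 8*a + 16) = (a - 4)*(a - 3)*(a + 4)*(a - 4)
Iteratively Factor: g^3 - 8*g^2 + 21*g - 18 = (g - 3)*(g^2 - 5*g + 6) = (g - 3)^2*(g - 2)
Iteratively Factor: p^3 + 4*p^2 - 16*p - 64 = (p + 4)*(p^2 - 16) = (p + 4)^2*(p - 4)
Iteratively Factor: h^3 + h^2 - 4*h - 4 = (h + 2)*(h^2 - h - 2) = (h - 2)*(h + 2)*(h + 1)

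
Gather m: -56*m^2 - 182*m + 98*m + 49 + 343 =-56*m^2 - 84*m + 392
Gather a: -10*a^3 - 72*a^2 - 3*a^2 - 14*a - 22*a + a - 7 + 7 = -10*a^3 - 75*a^2 - 35*a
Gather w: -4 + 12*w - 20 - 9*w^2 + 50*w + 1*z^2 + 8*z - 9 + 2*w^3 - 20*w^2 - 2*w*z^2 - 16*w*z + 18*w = 2*w^3 - 29*w^2 + w*(-2*z^2 - 16*z + 80) + z^2 + 8*z - 33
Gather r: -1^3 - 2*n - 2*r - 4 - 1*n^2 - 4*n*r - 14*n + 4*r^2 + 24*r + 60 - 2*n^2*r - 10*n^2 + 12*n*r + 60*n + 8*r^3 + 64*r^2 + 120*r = -11*n^2 + 44*n + 8*r^3 + 68*r^2 + r*(-2*n^2 + 8*n + 142) + 55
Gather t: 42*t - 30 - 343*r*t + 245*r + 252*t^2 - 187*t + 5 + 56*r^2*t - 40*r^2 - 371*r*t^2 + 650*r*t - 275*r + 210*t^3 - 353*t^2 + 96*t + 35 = -40*r^2 - 30*r + 210*t^3 + t^2*(-371*r - 101) + t*(56*r^2 + 307*r - 49) + 10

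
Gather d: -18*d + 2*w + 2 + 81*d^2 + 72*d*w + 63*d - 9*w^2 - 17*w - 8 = 81*d^2 + d*(72*w + 45) - 9*w^2 - 15*w - 6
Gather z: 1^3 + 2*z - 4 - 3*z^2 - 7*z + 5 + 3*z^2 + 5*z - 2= 0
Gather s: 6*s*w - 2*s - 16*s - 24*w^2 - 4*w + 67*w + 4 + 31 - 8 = s*(6*w - 18) - 24*w^2 + 63*w + 27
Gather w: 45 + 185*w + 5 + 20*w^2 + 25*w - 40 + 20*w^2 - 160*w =40*w^2 + 50*w + 10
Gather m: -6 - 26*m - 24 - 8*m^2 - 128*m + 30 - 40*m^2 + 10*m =-48*m^2 - 144*m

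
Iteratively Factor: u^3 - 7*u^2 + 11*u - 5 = (u - 1)*(u^2 - 6*u + 5) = (u - 1)^2*(u - 5)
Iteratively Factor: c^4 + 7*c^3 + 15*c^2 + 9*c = (c + 3)*(c^3 + 4*c^2 + 3*c) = (c + 1)*(c + 3)*(c^2 + 3*c) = c*(c + 1)*(c + 3)*(c + 3)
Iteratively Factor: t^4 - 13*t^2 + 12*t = (t + 4)*(t^3 - 4*t^2 + 3*t) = (t - 1)*(t + 4)*(t^2 - 3*t) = (t - 3)*(t - 1)*(t + 4)*(t)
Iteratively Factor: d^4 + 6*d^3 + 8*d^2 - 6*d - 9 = (d + 3)*(d^3 + 3*d^2 - d - 3) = (d + 3)^2*(d^2 - 1) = (d + 1)*(d + 3)^2*(d - 1)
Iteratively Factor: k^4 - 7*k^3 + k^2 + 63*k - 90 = (k - 2)*(k^3 - 5*k^2 - 9*k + 45) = (k - 2)*(k + 3)*(k^2 - 8*k + 15) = (k - 5)*(k - 2)*(k + 3)*(k - 3)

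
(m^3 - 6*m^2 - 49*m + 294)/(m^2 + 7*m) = m - 13 + 42/m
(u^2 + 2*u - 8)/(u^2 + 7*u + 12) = (u - 2)/(u + 3)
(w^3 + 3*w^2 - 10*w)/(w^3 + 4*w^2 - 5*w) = (w - 2)/(w - 1)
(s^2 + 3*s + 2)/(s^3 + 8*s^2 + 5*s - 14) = (s + 1)/(s^2 + 6*s - 7)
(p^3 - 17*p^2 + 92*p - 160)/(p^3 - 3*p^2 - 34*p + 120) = (p - 8)/(p + 6)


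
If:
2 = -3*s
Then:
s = -2/3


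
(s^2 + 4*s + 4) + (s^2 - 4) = 2*s^2 + 4*s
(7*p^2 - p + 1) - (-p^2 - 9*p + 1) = 8*p^2 + 8*p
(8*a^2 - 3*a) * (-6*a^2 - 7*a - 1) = -48*a^4 - 38*a^3 + 13*a^2 + 3*a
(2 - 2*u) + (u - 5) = -u - 3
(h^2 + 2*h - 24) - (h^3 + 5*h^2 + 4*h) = -h^3 - 4*h^2 - 2*h - 24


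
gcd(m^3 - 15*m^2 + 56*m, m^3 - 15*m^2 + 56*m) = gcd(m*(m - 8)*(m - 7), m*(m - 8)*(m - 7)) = m^3 - 15*m^2 + 56*m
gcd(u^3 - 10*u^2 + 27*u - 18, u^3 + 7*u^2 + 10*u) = 1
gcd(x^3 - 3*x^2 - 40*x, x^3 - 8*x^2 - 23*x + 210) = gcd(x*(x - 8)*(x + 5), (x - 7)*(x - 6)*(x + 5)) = x + 5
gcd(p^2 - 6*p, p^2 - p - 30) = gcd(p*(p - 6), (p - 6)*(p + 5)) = p - 6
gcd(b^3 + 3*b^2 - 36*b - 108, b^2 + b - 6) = b + 3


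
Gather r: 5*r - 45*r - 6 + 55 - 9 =40 - 40*r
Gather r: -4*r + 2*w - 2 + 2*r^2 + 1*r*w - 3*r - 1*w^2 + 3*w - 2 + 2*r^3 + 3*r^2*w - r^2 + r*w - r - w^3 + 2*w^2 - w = 2*r^3 + r^2*(3*w + 1) + r*(2*w - 8) - w^3 + w^2 + 4*w - 4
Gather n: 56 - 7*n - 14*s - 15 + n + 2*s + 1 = -6*n - 12*s + 42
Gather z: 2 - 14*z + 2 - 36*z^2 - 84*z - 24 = -36*z^2 - 98*z - 20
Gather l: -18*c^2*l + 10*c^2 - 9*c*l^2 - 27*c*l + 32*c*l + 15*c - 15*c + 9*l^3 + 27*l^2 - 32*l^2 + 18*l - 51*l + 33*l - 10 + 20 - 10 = 10*c^2 + 9*l^3 + l^2*(-9*c - 5) + l*(-18*c^2 + 5*c)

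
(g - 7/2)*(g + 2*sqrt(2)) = g^2 - 7*g/2 + 2*sqrt(2)*g - 7*sqrt(2)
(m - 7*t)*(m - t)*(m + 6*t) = m^3 - 2*m^2*t - 41*m*t^2 + 42*t^3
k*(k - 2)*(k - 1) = k^3 - 3*k^2 + 2*k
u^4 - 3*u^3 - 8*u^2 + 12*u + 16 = (u - 4)*(u - 2)*(u + 1)*(u + 2)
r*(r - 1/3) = r^2 - r/3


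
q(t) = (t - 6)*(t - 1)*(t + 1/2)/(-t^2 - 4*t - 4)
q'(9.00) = -0.72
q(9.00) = -1.88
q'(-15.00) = -0.73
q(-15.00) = 28.83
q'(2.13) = 0.35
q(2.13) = 0.67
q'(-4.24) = 13.48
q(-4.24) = 40.00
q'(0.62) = 0.90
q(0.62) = -0.33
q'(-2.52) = 660.84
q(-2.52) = 224.04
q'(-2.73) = 260.08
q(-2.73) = 136.26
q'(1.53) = 0.61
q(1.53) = 0.39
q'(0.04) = 0.25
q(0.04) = -0.74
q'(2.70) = 0.14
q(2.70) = 0.81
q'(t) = (t - 6)*(t - 1)*(t + 1/2)*(2*t + 4)/(-t^2 - 4*t - 4)^2 + (t - 6)*(t - 1)/(-t^2 - 4*t - 4) + (t - 6)*(t + 1/2)/(-t^2 - 4*t - 4) + (t - 1)*(t + 1/2)/(-t^2 - 4*t - 4)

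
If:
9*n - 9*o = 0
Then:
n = o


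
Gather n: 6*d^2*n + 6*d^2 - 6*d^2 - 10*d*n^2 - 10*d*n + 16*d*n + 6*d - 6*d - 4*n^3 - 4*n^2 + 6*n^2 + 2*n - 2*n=-4*n^3 + n^2*(2 - 10*d) + n*(6*d^2 + 6*d)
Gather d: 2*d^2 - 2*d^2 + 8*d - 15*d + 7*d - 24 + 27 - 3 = 0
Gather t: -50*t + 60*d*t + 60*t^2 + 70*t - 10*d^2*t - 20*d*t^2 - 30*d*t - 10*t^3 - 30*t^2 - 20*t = -10*t^3 + t^2*(30 - 20*d) + t*(-10*d^2 + 30*d)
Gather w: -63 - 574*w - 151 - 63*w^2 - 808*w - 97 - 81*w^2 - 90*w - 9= -144*w^2 - 1472*w - 320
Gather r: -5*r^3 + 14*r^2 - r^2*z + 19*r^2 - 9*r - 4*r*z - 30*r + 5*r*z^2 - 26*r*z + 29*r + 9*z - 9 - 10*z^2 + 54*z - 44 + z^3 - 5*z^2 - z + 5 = -5*r^3 + r^2*(33 - z) + r*(5*z^2 - 30*z - 10) + z^3 - 15*z^2 + 62*z - 48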